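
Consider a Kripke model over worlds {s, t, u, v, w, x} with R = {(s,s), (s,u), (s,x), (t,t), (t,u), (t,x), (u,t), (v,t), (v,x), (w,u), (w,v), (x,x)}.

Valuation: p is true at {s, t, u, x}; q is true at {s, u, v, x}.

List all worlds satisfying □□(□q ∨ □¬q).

s: successors {s, u, x}; □(□q ∨ □¬q) there: s:T, u:F, x:T. ✗
t: successors {t, u, x}; □(□q ∨ □¬q) there: t:F, u:F, x:T. ✗
u: successors {t}; □(□q ∨ □¬q) there: t:F. ✗
v: successors {t, x}; □(□q ∨ □¬q) there: t:F, x:T. ✗
w: successors {u, v}; □(□q ∨ □¬q) there: u:F, v:F. ✗
x: successors {x}; □(□q ∨ □¬q) there: x:T. ✓

{x}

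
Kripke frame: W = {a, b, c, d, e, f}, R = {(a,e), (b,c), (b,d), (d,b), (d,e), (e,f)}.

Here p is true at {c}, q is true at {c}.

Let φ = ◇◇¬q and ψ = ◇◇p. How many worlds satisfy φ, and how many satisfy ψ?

3 and 1

For ◇◇¬q:
a: successors {e}; ◇¬q there: e:T. ✓
b: successors {c, d}; ◇¬q there: c:F, d:T. ✓
c: no successors, so ◇◇¬q fails. ✗
d: successors {b, e}; ◇¬q there: b:T, e:T. ✓
e: successors {f}; ◇¬q there: f:F. ✗
f: no successors, so ◇◇¬q fails. ✗
— 3 worlds.
For ◇◇p:
a: successors {e}; ◇p there: e:F. ✗
b: successors {c, d}; ◇p there: c:F, d:F. ✗
c: no successors, so ◇◇p fails. ✗
d: successors {b, e}; ◇p there: b:T, e:F. ✓
e: successors {f}; ◇p there: f:F. ✗
f: no successors, so ◇◇p fails. ✗
— 1 world.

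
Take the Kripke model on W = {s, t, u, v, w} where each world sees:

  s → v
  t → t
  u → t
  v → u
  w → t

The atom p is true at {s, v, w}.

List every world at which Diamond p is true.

{s}

s: successors {v}; p there: v:T. ✓
t: successors {t}; p there: t:F. ✗
u: successors {t}; p there: t:F. ✗
v: successors {u}; p there: u:F. ✗
w: successors {t}; p there: t:F. ✗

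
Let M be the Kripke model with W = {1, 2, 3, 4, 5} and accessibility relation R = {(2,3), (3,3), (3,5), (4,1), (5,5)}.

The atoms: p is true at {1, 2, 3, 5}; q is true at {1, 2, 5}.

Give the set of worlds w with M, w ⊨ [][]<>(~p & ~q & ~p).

1: no successors, so [][]<>(~p & ~q & ~p) holds vacuously. ✓
2: successors {3}; []<>(~p & ~q & ~p) there: 3:F. ✗
3: successors {3, 5}; []<>(~p & ~q & ~p) there: 3:F, 5:F. ✗
4: successors {1}; []<>(~p & ~q & ~p) there: 1:T. ✓
5: successors {5}; []<>(~p & ~q & ~p) there: 5:F. ✗

{1, 4}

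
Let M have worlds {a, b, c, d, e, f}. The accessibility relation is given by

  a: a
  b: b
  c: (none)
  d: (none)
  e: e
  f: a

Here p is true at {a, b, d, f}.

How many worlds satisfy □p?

5

a: successors {a}; p there: a:T. ✓
b: successors {b}; p there: b:T. ✓
c: no successors, so □p holds vacuously. ✓
d: no successors, so □p holds vacuously. ✓
e: successors {e}; p there: e:F. ✗
f: successors {a}; p there: a:T. ✓
Satisfying worlds: {a, b, c, d, f}.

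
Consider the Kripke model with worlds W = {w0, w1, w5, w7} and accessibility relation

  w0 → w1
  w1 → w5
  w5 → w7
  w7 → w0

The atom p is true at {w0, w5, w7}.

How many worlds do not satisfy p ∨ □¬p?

1

w0: p is T, □¬p is T. ✓
w1: p is F, □¬p is F. ✗
w5: p is T, □¬p is F. ✓
w7: p is T, □¬p is F. ✓
Satisfying worlds: {w0, w5, w7}.
So p ∨ □¬p fails at the other 1 world.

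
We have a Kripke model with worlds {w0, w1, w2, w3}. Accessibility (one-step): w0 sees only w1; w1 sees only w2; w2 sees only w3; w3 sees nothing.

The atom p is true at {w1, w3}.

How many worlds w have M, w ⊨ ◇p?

w0: successors {w1}; p there: w1:T. ✓
w1: successors {w2}; p there: w2:F. ✗
w2: successors {w3}; p there: w3:T. ✓
w3: no successors, so ◇p fails. ✗
Satisfying worlds: {w0, w2}.

2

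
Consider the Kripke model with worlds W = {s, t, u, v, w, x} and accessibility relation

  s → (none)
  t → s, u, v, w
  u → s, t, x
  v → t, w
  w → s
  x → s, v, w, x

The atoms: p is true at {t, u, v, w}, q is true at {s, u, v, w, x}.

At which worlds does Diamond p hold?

s: no successors, so Diamond p fails. ✗
t: successors {s, u, v, w}; p there: s:F, u:T, v:T, w:T. ✓
u: successors {s, t, x}; p there: s:F, t:T, x:F. ✓
v: successors {t, w}; p there: t:T, w:T. ✓
w: successors {s}; p there: s:F. ✗
x: successors {s, v, w, x}; p there: s:F, v:T, w:T, x:F. ✓

{t, u, v, x}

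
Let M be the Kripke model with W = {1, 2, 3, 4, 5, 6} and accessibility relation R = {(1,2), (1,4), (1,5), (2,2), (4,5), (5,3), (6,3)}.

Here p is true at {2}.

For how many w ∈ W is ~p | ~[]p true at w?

1: ~p is T, ~[]p is T. ✓
2: ~p is F, ~[]p is F. ✗
3: ~p is T, ~[]p is F. ✓
4: ~p is T, ~[]p is T. ✓
5: ~p is T, ~[]p is T. ✓
6: ~p is T, ~[]p is T. ✓
Satisfying worlds: {1, 3, 4, 5, 6}.

5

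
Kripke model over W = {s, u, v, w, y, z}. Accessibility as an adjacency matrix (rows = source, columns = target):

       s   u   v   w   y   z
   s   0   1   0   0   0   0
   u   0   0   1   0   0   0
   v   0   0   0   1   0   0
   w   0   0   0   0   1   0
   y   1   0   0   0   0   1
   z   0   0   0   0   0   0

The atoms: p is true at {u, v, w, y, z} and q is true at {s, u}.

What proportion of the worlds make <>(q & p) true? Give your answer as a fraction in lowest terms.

s: successors {u}; q & p there: u:T. ✓
u: successors {v}; q & p there: v:F. ✗
v: successors {w}; q & p there: w:F. ✗
w: successors {y}; q & p there: y:F. ✗
y: successors {s, z}; q & p there: s:F, z:F. ✗
z: no successors, so <>(q & p) fails. ✗
That's 1 of 6 worlds, so 1/6.

1/6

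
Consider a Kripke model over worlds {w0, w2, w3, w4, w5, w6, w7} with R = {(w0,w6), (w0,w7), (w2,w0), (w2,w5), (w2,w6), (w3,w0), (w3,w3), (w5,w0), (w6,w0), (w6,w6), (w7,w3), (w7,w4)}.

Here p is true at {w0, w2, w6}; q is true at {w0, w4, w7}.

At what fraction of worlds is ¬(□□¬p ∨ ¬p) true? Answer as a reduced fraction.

w0: □□¬p ∨ ¬p is F. ✓
w2: □□¬p ∨ ¬p is F. ✓
w3: □□¬p ∨ ¬p is T. ✗
w4: □□¬p ∨ ¬p is T. ✗
w5: □□¬p ∨ ¬p is T. ✗
w6: □□¬p ∨ ¬p is F. ✓
w7: □□¬p ∨ ¬p is T. ✗
That's 3 of 7 worlds, so 3/7.

3/7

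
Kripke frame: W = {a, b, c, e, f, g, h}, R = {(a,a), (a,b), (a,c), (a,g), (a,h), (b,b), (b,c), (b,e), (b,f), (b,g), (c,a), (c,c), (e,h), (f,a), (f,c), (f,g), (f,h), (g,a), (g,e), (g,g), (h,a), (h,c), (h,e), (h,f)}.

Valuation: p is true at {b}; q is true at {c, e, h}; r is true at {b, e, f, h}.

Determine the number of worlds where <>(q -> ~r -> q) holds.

a: successors {a, b, c, g, h}; q -> ~r -> q there: a:T, b:T, c:T, g:T, h:T. ✓
b: successors {b, c, e, f, g}; q -> ~r -> q there: b:T, c:T, e:T, f:T, g:T. ✓
c: successors {a, c}; q -> ~r -> q there: a:T, c:T. ✓
e: successors {h}; q -> ~r -> q there: h:T. ✓
f: successors {a, c, g, h}; q -> ~r -> q there: a:T, c:T, g:T, h:T. ✓
g: successors {a, e, g}; q -> ~r -> q there: a:T, e:T, g:T. ✓
h: successors {a, c, e, f}; q -> ~r -> q there: a:T, c:T, e:T, f:T. ✓
Satisfying worlds: {a, b, c, e, f, g, h}.

7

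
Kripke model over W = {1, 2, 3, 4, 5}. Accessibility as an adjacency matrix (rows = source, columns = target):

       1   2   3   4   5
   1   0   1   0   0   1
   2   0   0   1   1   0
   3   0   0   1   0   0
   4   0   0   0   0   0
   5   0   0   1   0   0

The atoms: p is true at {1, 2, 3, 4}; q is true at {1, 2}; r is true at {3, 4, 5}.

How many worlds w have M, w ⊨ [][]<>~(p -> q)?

1: successors {2, 5}; []<>~(p -> q) there: 2:F, 5:T. ✗
2: successors {3, 4}; []<>~(p -> q) there: 3:T, 4:T. ✓
3: successors {3}; []<>~(p -> q) there: 3:T. ✓
4: no successors, so [][]<>~(p -> q) holds vacuously. ✓
5: successors {3}; []<>~(p -> q) there: 3:T. ✓
Satisfying worlds: {2, 3, 4, 5}.

4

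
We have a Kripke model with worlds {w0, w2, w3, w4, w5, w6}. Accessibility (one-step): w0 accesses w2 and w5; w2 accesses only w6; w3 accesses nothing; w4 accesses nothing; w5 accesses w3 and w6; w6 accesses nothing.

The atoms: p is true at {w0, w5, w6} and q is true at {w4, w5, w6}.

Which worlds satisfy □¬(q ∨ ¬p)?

w0: successors {w2, w5}; ¬(q ∨ ¬p) there: w2:F, w5:F. ✗
w2: successors {w6}; ¬(q ∨ ¬p) there: w6:F. ✗
w3: no successors, so □¬(q ∨ ¬p) holds vacuously. ✓
w4: no successors, so □¬(q ∨ ¬p) holds vacuously. ✓
w5: successors {w3, w6}; ¬(q ∨ ¬p) there: w3:F, w6:F. ✗
w6: no successors, so □¬(q ∨ ¬p) holds vacuously. ✓

{w3, w4, w6}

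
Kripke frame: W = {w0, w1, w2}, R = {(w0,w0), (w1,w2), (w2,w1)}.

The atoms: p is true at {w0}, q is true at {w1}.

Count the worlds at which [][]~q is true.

2

w0: successors {w0}; []~q there: w0:T. ✓
w1: successors {w2}; []~q there: w2:F. ✗
w2: successors {w1}; []~q there: w1:T. ✓
Satisfying worlds: {w0, w2}.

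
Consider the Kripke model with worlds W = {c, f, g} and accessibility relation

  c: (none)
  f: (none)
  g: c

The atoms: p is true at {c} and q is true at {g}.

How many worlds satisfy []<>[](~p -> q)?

c: no successors, so []<>[](~p -> q) holds vacuously. ✓
f: no successors, so []<>[](~p -> q) holds vacuously. ✓
g: successors {c}; <>[](~p -> q) there: c:F. ✗
Satisfying worlds: {c, f}.

2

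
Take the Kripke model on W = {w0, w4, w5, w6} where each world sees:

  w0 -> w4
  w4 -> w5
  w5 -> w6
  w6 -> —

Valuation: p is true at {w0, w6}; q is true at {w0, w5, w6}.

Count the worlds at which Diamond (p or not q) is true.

2

w0: successors {w4}; p or not q there: w4:T. ✓
w4: successors {w5}; p or not q there: w5:F. ✗
w5: successors {w6}; p or not q there: w6:T. ✓
w6: no successors, so Diamond (p or not q) fails. ✗
Satisfying worlds: {w0, w5}.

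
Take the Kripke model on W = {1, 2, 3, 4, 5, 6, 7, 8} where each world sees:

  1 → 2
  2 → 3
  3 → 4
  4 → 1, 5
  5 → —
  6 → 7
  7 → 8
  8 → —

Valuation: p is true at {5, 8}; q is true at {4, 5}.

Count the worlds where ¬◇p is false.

1: ◇p is F. ✓
2: ◇p is F. ✓
3: ◇p is F. ✓
4: ◇p is T. ✗
5: ◇p is F. ✓
6: ◇p is F. ✓
7: ◇p is T. ✗
8: ◇p is F. ✓
Satisfying worlds: {1, 2, 3, 5, 6, 8}.
So ¬◇p fails at the other 2 worlds.

2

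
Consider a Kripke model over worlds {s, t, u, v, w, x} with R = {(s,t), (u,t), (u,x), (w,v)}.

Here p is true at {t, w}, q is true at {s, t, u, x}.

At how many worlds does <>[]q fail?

s: successors {t}; []q there: t:T. ✓
t: no successors, so <>[]q fails. ✗
u: successors {t, x}; []q there: t:T, x:T. ✓
v: no successors, so <>[]q fails. ✗
w: successors {v}; []q there: v:T. ✓
x: no successors, so <>[]q fails. ✗
Satisfying worlds: {s, u, w}.
So <>[]q fails at the other 3 worlds.

3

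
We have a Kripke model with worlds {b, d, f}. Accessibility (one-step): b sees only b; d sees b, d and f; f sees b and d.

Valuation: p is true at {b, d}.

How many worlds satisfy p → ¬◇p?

b: p is T, ¬◇p is F. ✗
d: p is T, ¬◇p is F. ✗
f: p is F, ¬◇p is F. ✓
Satisfying worlds: {f}.

1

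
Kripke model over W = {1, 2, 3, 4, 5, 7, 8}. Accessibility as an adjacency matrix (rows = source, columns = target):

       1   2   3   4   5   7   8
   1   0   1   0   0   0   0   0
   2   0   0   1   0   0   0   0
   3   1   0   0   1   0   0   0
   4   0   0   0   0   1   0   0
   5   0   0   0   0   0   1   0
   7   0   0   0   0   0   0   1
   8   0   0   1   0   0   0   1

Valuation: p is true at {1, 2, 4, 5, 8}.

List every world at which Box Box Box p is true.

1: successors {2}; Box Box p there: 2:T. ✓
2: successors {3}; Box Box p there: 3:T. ✓
3: successors {1, 4}; Box Box p there: 1:F, 4:F. ✗
4: successors {5}; Box Box p there: 5:T. ✓
5: successors {7}; Box Box p there: 7:F. ✗
7: successors {8}; Box Box p there: 8:F. ✗
8: successors {3, 8}; Box Box p there: 3:T, 8:F. ✗

{1, 2, 4}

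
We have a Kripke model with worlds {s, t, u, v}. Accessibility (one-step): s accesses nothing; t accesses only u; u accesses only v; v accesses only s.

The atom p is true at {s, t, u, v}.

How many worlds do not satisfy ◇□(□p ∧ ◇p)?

s: no successors, so ◇□(□p ∧ ◇p) fails. ✗
t: successors {u}; □(□p ∧ ◇p) there: u:T. ✓
u: successors {v}; □(□p ∧ ◇p) there: v:F. ✗
v: successors {s}; □(□p ∧ ◇p) there: s:T. ✓
Satisfying worlds: {t, v}.
So ◇□(□p ∧ ◇p) fails at the other 2 worlds.

2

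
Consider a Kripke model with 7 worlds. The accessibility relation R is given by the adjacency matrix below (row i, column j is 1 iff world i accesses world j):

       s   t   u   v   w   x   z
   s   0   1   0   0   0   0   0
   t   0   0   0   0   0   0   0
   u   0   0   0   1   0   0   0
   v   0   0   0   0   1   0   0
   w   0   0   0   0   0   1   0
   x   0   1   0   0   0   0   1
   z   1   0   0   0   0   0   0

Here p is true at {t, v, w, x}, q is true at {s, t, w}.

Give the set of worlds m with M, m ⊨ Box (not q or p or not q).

s: successors {t}; not q or p or not q there: t:T. ✓
t: no successors, so Box (not q or p or not q) holds vacuously. ✓
u: successors {v}; not q or p or not q there: v:T. ✓
v: successors {w}; not q or p or not q there: w:T. ✓
w: successors {x}; not q or p or not q there: x:T. ✓
x: successors {t, z}; not q or p or not q there: t:T, z:T. ✓
z: successors {s}; not q or p or not q there: s:F. ✗

{s, t, u, v, w, x}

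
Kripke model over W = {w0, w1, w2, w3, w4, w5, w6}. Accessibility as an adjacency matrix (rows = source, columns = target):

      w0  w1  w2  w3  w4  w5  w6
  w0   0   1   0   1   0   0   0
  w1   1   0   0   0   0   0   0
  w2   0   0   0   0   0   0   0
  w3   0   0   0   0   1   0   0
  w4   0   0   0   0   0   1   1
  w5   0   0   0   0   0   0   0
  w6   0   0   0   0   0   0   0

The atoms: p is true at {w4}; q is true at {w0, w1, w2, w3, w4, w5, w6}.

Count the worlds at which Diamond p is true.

w0: successors {w1, w3}; p there: w1:F, w3:F. ✗
w1: successors {w0}; p there: w0:F. ✗
w2: no successors, so Diamond p fails. ✗
w3: successors {w4}; p there: w4:T. ✓
w4: successors {w5, w6}; p there: w5:F, w6:F. ✗
w5: no successors, so Diamond p fails. ✗
w6: no successors, so Diamond p fails. ✗
Satisfying worlds: {w3}.

1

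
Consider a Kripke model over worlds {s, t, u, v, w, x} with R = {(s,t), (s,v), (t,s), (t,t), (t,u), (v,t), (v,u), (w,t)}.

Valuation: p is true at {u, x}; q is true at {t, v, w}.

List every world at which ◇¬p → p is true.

{u, x}

s: ◇¬p is T, p is F. ✗
t: ◇¬p is T, p is F. ✗
u: ◇¬p is F, p is T. ✓
v: ◇¬p is T, p is F. ✗
w: ◇¬p is T, p is F. ✗
x: ◇¬p is F, p is T. ✓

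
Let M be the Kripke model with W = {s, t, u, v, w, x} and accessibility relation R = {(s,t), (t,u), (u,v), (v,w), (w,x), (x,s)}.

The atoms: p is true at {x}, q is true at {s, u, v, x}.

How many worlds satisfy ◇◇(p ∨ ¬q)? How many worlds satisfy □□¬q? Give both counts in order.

3 and 2

For ◇◇(p ∨ ¬q):
s: successors {t}; ◇(p ∨ ¬q) there: t:F. ✗
t: successors {u}; ◇(p ∨ ¬q) there: u:F. ✗
u: successors {v}; ◇(p ∨ ¬q) there: v:T. ✓
v: successors {w}; ◇(p ∨ ¬q) there: w:T. ✓
w: successors {x}; ◇(p ∨ ¬q) there: x:F. ✗
x: successors {s}; ◇(p ∨ ¬q) there: s:T. ✓
— 3 worlds.
For □□¬q:
s: successors {t}; □¬q there: t:F. ✗
t: successors {u}; □¬q there: u:F. ✗
u: successors {v}; □¬q there: v:T. ✓
v: successors {w}; □¬q there: w:F. ✗
w: successors {x}; □¬q there: x:F. ✗
x: successors {s}; □¬q there: s:T. ✓
— 2 worlds.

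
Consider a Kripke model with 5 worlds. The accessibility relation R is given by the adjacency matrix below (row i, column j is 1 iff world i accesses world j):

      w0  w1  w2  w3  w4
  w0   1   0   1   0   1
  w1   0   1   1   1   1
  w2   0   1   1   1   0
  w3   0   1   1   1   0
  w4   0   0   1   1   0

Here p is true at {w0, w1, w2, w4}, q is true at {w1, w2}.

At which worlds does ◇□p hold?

{w0}

w0: successors {w0, w2, w4}; □p there: w0:T, w2:F, w4:F. ✓
w1: successors {w1, w2, w3, w4}; □p there: w1:F, w2:F, w3:F, w4:F. ✗
w2: successors {w1, w2, w3}; □p there: w1:F, w2:F, w3:F. ✗
w3: successors {w1, w2, w3}; □p there: w1:F, w2:F, w3:F. ✗
w4: successors {w2, w3}; □p there: w2:F, w3:F. ✗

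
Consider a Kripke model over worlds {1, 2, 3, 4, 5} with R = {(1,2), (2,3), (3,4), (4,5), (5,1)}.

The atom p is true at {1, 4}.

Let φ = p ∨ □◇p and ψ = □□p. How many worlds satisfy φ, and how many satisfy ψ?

3 and 2

For p ∨ □◇p:
1: p is T, □◇p is F. ✓
2: p is F, □◇p is T. ✓
3: p is F, □◇p is F. ✗
4: p is T, □◇p is T. ✓
5: p is F, □◇p is F. ✗
— 3 worlds.
For □□p:
1: successors {2}; □p there: 2:F. ✗
2: successors {3}; □p there: 3:T. ✓
3: successors {4}; □p there: 4:F. ✗
4: successors {5}; □p there: 5:T. ✓
5: successors {1}; □p there: 1:F. ✗
— 2 worlds.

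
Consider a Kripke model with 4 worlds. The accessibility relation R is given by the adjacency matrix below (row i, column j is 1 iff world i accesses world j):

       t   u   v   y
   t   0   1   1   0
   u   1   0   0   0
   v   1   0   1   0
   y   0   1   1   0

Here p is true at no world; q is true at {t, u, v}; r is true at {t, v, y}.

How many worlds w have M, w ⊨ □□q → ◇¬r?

2

t: □□q is T, ◇¬r is T. ✓
u: □□q is T, ◇¬r is F. ✗
v: □□q is T, ◇¬r is F. ✗
y: □□q is T, ◇¬r is T. ✓
Satisfying worlds: {t, y}.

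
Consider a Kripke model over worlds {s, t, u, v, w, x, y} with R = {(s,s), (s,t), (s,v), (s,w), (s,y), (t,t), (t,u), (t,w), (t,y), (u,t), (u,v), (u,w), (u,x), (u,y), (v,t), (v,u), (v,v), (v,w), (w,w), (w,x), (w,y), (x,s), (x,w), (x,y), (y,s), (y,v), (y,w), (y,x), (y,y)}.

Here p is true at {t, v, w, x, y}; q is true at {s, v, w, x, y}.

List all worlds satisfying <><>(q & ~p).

{s, t, u, w, x, y}

s: successors {s, t, v, w, y}; <>(q & ~p) there: s:T, t:F, v:F, w:F, y:T. ✓
t: successors {t, u, w, y}; <>(q & ~p) there: t:F, u:F, w:F, y:T. ✓
u: successors {t, v, w, x, y}; <>(q & ~p) there: t:F, v:F, w:F, x:T, y:T. ✓
v: successors {t, u, v, w}; <>(q & ~p) there: t:F, u:F, v:F, w:F. ✗
w: successors {w, x, y}; <>(q & ~p) there: w:F, x:T, y:T. ✓
x: successors {s, w, y}; <>(q & ~p) there: s:T, w:F, y:T. ✓
y: successors {s, v, w, x, y}; <>(q & ~p) there: s:T, v:F, w:F, x:T, y:T. ✓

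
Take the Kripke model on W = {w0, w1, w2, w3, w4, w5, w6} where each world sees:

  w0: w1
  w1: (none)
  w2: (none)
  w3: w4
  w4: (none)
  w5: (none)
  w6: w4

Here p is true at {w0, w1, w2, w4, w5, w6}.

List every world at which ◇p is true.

w0: successors {w1}; p there: w1:T. ✓
w1: no successors, so ◇p fails. ✗
w2: no successors, so ◇p fails. ✗
w3: successors {w4}; p there: w4:T. ✓
w4: no successors, so ◇p fails. ✗
w5: no successors, so ◇p fails. ✗
w6: successors {w4}; p there: w4:T. ✓

{w0, w3, w6}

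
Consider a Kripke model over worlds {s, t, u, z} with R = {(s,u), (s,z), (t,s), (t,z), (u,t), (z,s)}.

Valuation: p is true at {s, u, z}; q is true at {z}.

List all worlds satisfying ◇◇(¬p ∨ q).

{s, t, u, z}

s: successors {u, z}; ◇(¬p ∨ q) there: u:T, z:F. ✓
t: successors {s, z}; ◇(¬p ∨ q) there: s:T, z:F. ✓
u: successors {t}; ◇(¬p ∨ q) there: t:T. ✓
z: successors {s}; ◇(¬p ∨ q) there: s:T. ✓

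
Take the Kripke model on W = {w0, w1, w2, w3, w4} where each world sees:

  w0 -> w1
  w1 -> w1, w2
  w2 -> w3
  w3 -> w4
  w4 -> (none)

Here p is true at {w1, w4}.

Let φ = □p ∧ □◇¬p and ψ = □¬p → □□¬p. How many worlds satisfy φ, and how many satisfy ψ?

For □p ∧ □◇¬p:
w0: □p is T, □◇¬p is T. ✓
w1: □p is F, □◇¬p is T. ✗
w2: □p is F, □◇¬p is F. ✗
w3: □p is T, □◇¬p is F. ✗
w4: □p is T, □◇¬p is T. ✓
— 2 worlds.
For □¬p → □□¬p:
w0: □¬p is F, □□¬p is F. ✓
w1: □¬p is F, □□¬p is F. ✓
w2: □¬p is T, □□¬p is F. ✗
w3: □¬p is F, □□¬p is T. ✓
w4: □¬p is T, □□¬p is T. ✓
— 4 worlds.

2 and 4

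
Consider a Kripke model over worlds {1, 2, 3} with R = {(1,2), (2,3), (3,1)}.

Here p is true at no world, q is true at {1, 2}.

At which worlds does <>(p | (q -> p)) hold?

{2}

1: successors {2}; p | (q -> p) there: 2:F. ✗
2: successors {3}; p | (q -> p) there: 3:T. ✓
3: successors {1}; p | (q -> p) there: 1:F. ✗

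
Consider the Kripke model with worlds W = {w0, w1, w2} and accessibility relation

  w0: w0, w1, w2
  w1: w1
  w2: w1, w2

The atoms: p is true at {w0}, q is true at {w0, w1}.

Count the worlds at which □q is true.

w0: successors {w0, w1, w2}; q there: w0:T, w1:T, w2:F. ✗
w1: successors {w1}; q there: w1:T. ✓
w2: successors {w1, w2}; q there: w1:T, w2:F. ✗
Satisfying worlds: {w1}.

1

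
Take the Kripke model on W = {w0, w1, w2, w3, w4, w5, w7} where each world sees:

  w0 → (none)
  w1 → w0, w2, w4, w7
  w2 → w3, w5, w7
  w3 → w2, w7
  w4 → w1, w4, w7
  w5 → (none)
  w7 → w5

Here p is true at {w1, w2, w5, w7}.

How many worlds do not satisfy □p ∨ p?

1

w0: □p is T, p is F. ✓
w1: □p is F, p is T. ✓
w2: □p is F, p is T. ✓
w3: □p is T, p is F. ✓
w4: □p is F, p is F. ✗
w5: □p is T, p is T. ✓
w7: □p is T, p is T. ✓
Satisfying worlds: {w0, w1, w2, w3, w5, w7}.
So □p ∨ p fails at the other 1 world.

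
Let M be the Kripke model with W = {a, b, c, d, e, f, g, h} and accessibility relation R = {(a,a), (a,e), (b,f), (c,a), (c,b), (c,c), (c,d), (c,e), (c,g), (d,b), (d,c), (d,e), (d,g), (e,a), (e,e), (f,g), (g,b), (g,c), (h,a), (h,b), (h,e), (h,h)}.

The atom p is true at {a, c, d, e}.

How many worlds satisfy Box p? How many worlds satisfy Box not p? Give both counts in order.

For Box p:
a: successors {a, e}; p there: a:T, e:T. ✓
b: successors {f}; p there: f:F. ✗
c: successors {a, b, c, d, e, g}; p there: a:T, b:F, c:T, d:T, e:T, g:F. ✗
d: successors {b, c, e, g}; p there: b:F, c:T, e:T, g:F. ✗
e: successors {a, e}; p there: a:T, e:T. ✓
f: successors {g}; p there: g:F. ✗
g: successors {b, c}; p there: b:F, c:T. ✗
h: successors {a, b, e, h}; p there: a:T, b:F, e:T, h:F. ✗
— 2 worlds.
For Box not p:
a: successors {a, e}; not p there: a:F, e:F. ✗
b: successors {f}; not p there: f:T. ✓
c: successors {a, b, c, d, e, g}; not p there: a:F, b:T, c:F, d:F, e:F, g:T. ✗
d: successors {b, c, e, g}; not p there: b:T, c:F, e:F, g:T. ✗
e: successors {a, e}; not p there: a:F, e:F. ✗
f: successors {g}; not p there: g:T. ✓
g: successors {b, c}; not p there: b:T, c:F. ✗
h: successors {a, b, e, h}; not p there: a:F, b:T, e:F, h:T. ✗
— 2 worlds.

2 and 2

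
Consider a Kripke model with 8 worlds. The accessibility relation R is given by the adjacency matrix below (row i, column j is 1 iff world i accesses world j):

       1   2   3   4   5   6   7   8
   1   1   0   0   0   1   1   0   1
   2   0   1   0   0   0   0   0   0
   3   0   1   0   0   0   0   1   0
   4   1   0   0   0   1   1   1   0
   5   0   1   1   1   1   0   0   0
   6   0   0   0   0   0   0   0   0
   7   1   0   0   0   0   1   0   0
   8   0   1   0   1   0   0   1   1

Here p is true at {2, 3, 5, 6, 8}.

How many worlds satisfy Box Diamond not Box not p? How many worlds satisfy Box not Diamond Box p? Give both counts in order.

5 and 1

For Box Diamond not Box not p:
1: successors {1, 5, 6, 8}; Diamond not Box not p there: 1:T, 5:T, 6:F, 8:T. ✗
2: successors {2}; Diamond not Box not p there: 2:T. ✓
3: successors {2, 7}; Diamond not Box not p there: 2:T, 7:T. ✓
4: successors {1, 5, 6, 7}; Diamond not Box not p there: 1:T, 5:T, 6:F, 7:T. ✗
5: successors {2, 3, 4, 5}; Diamond not Box not p there: 2:T, 3:T, 4:T, 5:T. ✓
6: no successors, so Box Diamond not Box not p holds vacuously. ✓
7: successors {1, 6}; Diamond not Box not p there: 1:T, 6:F. ✗
8: successors {2, 4, 7, 8}; Diamond not Box not p there: 2:T, 4:T, 7:T, 8:T. ✓
— 5 worlds.
For Box not Diamond Box p:
1: successors {1, 5, 6, 8}; not Diamond Box p there: 1:F, 5:F, 6:T, 8:F. ✗
2: successors {2}; not Diamond Box p there: 2:F. ✗
3: successors {2, 7}; not Diamond Box p there: 2:F, 7:F. ✗
4: successors {1, 5, 6, 7}; not Diamond Box p there: 1:F, 5:F, 6:T, 7:F. ✗
5: successors {2, 3, 4, 5}; not Diamond Box p there: 2:F, 3:F, 4:F, 5:F. ✗
6: no successors, so Box not Diamond Box p holds vacuously. ✓
7: successors {1, 6}; not Diamond Box p there: 1:F, 6:T. ✗
8: successors {2, 4, 7, 8}; not Diamond Box p there: 2:F, 4:F, 7:F, 8:F. ✗
— 1 world.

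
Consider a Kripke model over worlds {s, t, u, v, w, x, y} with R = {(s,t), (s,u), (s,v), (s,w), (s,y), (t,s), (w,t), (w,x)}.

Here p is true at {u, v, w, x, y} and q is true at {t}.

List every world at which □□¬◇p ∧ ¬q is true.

{u, v, x, y}

s: □□¬◇p is F, ¬q is T. ✗
t: □□¬◇p is F, ¬q is F. ✗
u: □□¬◇p is T, ¬q is T. ✓
v: □□¬◇p is T, ¬q is T. ✓
w: □□¬◇p is F, ¬q is T. ✗
x: □□¬◇p is T, ¬q is T. ✓
y: □□¬◇p is T, ¬q is T. ✓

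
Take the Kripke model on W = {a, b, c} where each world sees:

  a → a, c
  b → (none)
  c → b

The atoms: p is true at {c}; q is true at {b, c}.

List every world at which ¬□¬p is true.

{a}

a: □¬p is F. ✓
b: □¬p is T. ✗
c: □¬p is T. ✗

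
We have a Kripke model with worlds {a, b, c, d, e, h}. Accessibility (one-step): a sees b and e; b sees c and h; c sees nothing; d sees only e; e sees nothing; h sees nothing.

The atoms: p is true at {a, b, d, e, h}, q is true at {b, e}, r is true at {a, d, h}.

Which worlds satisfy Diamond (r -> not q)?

{a, b, d}

a: successors {b, e}; r -> not q there: b:T, e:T. ✓
b: successors {c, h}; r -> not q there: c:T, h:T. ✓
c: no successors, so Diamond (r -> not q) fails. ✗
d: successors {e}; r -> not q there: e:T. ✓
e: no successors, so Diamond (r -> not q) fails. ✗
h: no successors, so Diamond (r -> not q) fails. ✗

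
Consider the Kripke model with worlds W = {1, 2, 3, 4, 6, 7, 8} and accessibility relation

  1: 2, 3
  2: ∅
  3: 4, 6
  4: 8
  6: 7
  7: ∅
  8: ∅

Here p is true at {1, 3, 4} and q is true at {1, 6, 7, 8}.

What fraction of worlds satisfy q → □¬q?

1: q is T, □¬q is T. ✓
2: q is F, □¬q is T. ✓
3: q is F, □¬q is F. ✓
4: q is F, □¬q is F. ✓
6: q is T, □¬q is F. ✗
7: q is T, □¬q is T. ✓
8: q is T, □¬q is T. ✓
That's 6 of 7 worlds, so 6/7.

6/7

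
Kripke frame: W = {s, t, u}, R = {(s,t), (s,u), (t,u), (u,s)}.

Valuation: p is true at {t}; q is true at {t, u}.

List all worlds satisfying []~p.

{t, u}

s: successors {t, u}; ~p there: t:F, u:T. ✗
t: successors {u}; ~p there: u:T. ✓
u: successors {s}; ~p there: s:T. ✓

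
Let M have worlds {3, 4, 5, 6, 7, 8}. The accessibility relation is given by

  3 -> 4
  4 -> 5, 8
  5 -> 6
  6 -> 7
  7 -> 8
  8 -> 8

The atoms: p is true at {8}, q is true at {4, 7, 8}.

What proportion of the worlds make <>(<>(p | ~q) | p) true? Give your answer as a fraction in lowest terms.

3: successors {4}; <>(p | ~q) | p there: 4:T. ✓
4: successors {5, 8}; <>(p | ~q) | p there: 5:T, 8:T. ✓
5: successors {6}; <>(p | ~q) | p there: 6:F. ✗
6: successors {7}; <>(p | ~q) | p there: 7:T. ✓
7: successors {8}; <>(p | ~q) | p there: 8:T. ✓
8: successors {8}; <>(p | ~q) | p there: 8:T. ✓
That's 5 of 6 worlds, so 5/6.

5/6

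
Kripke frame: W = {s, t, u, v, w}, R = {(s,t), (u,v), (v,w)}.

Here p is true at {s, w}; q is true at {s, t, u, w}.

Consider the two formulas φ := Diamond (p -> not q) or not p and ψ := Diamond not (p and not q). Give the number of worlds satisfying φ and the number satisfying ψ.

4 and 3

For Diamond (p -> not q) or not p:
s: Diamond (p -> not q) is T, not p is F. ✓
t: Diamond (p -> not q) is F, not p is T. ✓
u: Diamond (p -> not q) is T, not p is T. ✓
v: Diamond (p -> not q) is F, not p is T. ✓
w: Diamond (p -> not q) is F, not p is F. ✗
— 4 worlds.
For Diamond not (p and not q):
s: successors {t}; not (p and not q) there: t:T. ✓
t: no successors, so Diamond not (p and not q) fails. ✗
u: successors {v}; not (p and not q) there: v:T. ✓
v: successors {w}; not (p and not q) there: w:T. ✓
w: no successors, so Diamond not (p and not q) fails. ✗
— 3 worlds.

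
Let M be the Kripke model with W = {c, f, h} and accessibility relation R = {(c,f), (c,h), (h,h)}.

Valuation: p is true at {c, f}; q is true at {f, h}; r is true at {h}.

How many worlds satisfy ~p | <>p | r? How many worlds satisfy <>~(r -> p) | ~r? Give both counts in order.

2 and 3

For ~p | <>p | r:
c: ~p is F, <>p | r is T. ✓
f: ~p is F, <>p | r is F. ✗
h: ~p is T, <>p | r is T. ✓
— 2 worlds.
For <>~(r -> p) | ~r:
c: <>~(r -> p) is T, ~r is T. ✓
f: <>~(r -> p) is F, ~r is T. ✓
h: <>~(r -> p) is T, ~r is F. ✓
— 3 worlds.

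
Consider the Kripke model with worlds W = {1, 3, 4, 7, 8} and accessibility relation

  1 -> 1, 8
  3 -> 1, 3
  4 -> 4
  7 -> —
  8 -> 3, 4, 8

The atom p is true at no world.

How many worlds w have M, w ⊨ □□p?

1

1: successors {1, 8}; □p there: 1:F, 8:F. ✗
3: successors {1, 3}; □p there: 1:F, 3:F. ✗
4: successors {4}; □p there: 4:F. ✗
7: no successors, so □□p holds vacuously. ✓
8: successors {3, 4, 8}; □p there: 3:F, 4:F, 8:F. ✗
Satisfying worlds: {7}.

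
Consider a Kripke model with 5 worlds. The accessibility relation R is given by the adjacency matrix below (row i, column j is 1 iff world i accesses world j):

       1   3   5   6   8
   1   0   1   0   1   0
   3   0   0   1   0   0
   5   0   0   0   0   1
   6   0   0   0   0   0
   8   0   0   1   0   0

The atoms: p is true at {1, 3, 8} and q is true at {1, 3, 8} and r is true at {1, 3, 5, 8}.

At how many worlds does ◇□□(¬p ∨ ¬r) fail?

2

1: successors {3, 6}; □□(¬p ∨ ¬r) there: 3:F, 6:T. ✓
3: successors {5}; □□(¬p ∨ ¬r) there: 5:T. ✓
5: successors {8}; □□(¬p ∨ ¬r) there: 8:F. ✗
6: no successors, so ◇□□(¬p ∨ ¬r) fails. ✗
8: successors {5}; □□(¬p ∨ ¬r) there: 5:T. ✓
Satisfying worlds: {1, 3, 8}.
So ◇□□(¬p ∨ ¬r) fails at the other 2 worlds.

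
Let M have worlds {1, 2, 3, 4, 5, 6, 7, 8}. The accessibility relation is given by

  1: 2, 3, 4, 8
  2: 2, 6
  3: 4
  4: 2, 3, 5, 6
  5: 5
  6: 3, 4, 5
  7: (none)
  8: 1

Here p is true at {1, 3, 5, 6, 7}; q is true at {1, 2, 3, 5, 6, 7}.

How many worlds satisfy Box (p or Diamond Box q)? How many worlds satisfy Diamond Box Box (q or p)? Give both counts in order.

7 and 4

For Box (p or Diamond Box q):
1: successors {2, 3, 4, 8}; p or Diamond Box q there: 2:T, 3:T, 4:T, 8:F. ✗
2: successors {2, 6}; p or Diamond Box q there: 2:T, 6:T. ✓
3: successors {4}; p or Diamond Box q there: 4:T. ✓
4: successors {2, 3, 5, 6}; p or Diamond Box q there: 2:T, 3:T, 5:T, 6:T. ✓
5: successors {5}; p or Diamond Box q there: 5:T. ✓
6: successors {3, 4, 5}; p or Diamond Box q there: 3:T, 4:T, 5:T. ✓
7: no successors, so Box (p or Diamond Box q) holds vacuously. ✓
8: successors {1}; p or Diamond Box q there: 1:T. ✓
— 7 worlds.
For Diamond Box Box (q or p):
1: successors {2, 3, 4, 8}; Box Box (q or p) there: 2:F, 3:T, 4:F, 8:F. ✓
2: successors {2, 6}; Box Box (q or p) there: 2:F, 6:F. ✗
3: successors {4}; Box Box (q or p) there: 4:F. ✗
4: successors {2, 3, 5, 6}; Box Box (q or p) there: 2:F, 3:T, 5:T, 6:F. ✓
5: successors {5}; Box Box (q or p) there: 5:T. ✓
6: successors {3, 4, 5}; Box Box (q or p) there: 3:T, 4:F, 5:T. ✓
7: no successors, so Diamond Box Box (q or p) fails. ✗
8: successors {1}; Box Box (q or p) there: 1:F. ✗
— 4 worlds.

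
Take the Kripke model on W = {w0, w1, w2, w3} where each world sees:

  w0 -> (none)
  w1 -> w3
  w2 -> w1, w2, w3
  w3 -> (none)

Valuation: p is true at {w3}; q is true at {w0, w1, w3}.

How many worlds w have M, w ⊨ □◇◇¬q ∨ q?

3

w0: □◇◇¬q is T, q is T. ✓
w1: □◇◇¬q is F, q is T. ✓
w2: □◇◇¬q is F, q is F. ✗
w3: □◇◇¬q is T, q is T. ✓
Satisfying worlds: {w0, w1, w3}.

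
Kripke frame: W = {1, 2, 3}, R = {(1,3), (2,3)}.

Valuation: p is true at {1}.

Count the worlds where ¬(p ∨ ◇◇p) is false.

1: p ∨ ◇◇p is T. ✗
2: p ∨ ◇◇p is F. ✓
3: p ∨ ◇◇p is F. ✓
Satisfying worlds: {2, 3}.
So ¬(p ∨ ◇◇p) fails at the other 1 world.

1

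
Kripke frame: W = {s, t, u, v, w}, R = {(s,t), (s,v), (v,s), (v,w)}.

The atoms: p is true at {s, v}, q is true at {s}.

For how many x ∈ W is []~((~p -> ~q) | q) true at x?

s: successors {t, v}; ~((~p -> ~q) | q) there: t:F, v:F. ✗
t: no successors, so []~((~p -> ~q) | q) holds vacuously. ✓
u: no successors, so []~((~p -> ~q) | q) holds vacuously. ✓
v: successors {s, w}; ~((~p -> ~q) | q) there: s:F, w:F. ✗
w: no successors, so []~((~p -> ~q) | q) holds vacuously. ✓
Satisfying worlds: {t, u, w}.

3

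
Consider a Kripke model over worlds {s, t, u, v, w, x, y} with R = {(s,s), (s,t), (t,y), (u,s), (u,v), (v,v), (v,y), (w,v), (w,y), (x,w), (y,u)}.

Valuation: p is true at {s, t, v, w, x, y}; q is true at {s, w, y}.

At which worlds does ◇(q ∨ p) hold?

s: successors {s, t}; q ∨ p there: s:T, t:T. ✓
t: successors {y}; q ∨ p there: y:T. ✓
u: successors {s, v}; q ∨ p there: s:T, v:T. ✓
v: successors {v, y}; q ∨ p there: v:T, y:T. ✓
w: successors {v, y}; q ∨ p there: v:T, y:T. ✓
x: successors {w}; q ∨ p there: w:T. ✓
y: successors {u}; q ∨ p there: u:F. ✗

{s, t, u, v, w, x}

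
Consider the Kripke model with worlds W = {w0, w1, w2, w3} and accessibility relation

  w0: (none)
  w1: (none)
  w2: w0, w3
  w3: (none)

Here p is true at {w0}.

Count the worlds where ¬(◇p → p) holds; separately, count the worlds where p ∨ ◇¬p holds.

1 and 2

For ¬(◇p → p):
w0: ◇p → p is T. ✗
w1: ◇p → p is T. ✗
w2: ◇p → p is F. ✓
w3: ◇p → p is T. ✗
— 1 world.
For p ∨ ◇¬p:
w0: p is T, ◇¬p is F. ✓
w1: p is F, ◇¬p is F. ✗
w2: p is F, ◇¬p is T. ✓
w3: p is F, ◇¬p is F. ✗
— 2 worlds.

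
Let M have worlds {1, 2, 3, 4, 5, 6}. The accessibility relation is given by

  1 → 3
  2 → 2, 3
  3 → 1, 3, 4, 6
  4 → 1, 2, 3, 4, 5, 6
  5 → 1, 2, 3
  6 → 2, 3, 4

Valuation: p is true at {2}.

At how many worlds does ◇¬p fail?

0

1: successors {3}; ¬p there: 3:T. ✓
2: successors {2, 3}; ¬p there: 2:F, 3:T. ✓
3: successors {1, 3, 4, 6}; ¬p there: 1:T, 3:T, 4:T, 6:T. ✓
4: successors {1, 2, 3, 4, 5, 6}; ¬p there: 1:T, 2:F, 3:T, 4:T, 5:T, 6:T. ✓
5: successors {1, 2, 3}; ¬p there: 1:T, 2:F, 3:T. ✓
6: successors {2, 3, 4}; ¬p there: 2:F, 3:T, 4:T. ✓
Satisfying worlds: {1, 2, 3, 4, 5, 6}.
So ◇¬p fails at the other 0 worlds.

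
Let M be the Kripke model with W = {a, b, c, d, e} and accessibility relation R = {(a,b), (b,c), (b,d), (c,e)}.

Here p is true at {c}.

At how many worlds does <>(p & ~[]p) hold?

a: successors {b}; p & ~[]p there: b:F. ✗
b: successors {c, d}; p & ~[]p there: c:T, d:F. ✓
c: successors {e}; p & ~[]p there: e:F. ✗
d: no successors, so <>(p & ~[]p) fails. ✗
e: no successors, so <>(p & ~[]p) fails. ✗
Satisfying worlds: {b}.

1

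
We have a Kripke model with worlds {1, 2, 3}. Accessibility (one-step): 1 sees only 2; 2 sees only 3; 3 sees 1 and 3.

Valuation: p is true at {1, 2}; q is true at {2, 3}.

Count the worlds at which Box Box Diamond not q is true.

1

1: successors {2}; Box Diamond not q there: 2:T. ✓
2: successors {3}; Box Diamond not q there: 3:F. ✗
3: successors {1, 3}; Box Diamond not q there: 1:F, 3:F. ✗
Satisfying worlds: {1}.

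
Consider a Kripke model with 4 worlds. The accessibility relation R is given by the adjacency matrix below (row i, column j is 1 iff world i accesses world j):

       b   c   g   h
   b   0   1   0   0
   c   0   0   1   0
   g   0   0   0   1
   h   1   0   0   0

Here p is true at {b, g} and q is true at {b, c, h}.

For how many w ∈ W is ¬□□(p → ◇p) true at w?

2

b: □□(p → ◇p) is F. ✓
c: □□(p → ◇p) is T. ✗
g: □□(p → ◇p) is F. ✓
h: □□(p → ◇p) is T. ✗
Satisfying worlds: {b, g}.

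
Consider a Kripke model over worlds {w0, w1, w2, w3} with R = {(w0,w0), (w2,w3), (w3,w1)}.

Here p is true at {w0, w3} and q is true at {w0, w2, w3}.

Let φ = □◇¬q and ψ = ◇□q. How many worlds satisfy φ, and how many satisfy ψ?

For □◇¬q:
w0: successors {w0}; ◇¬q there: w0:F. ✗
w1: no successors, so □◇¬q holds vacuously. ✓
w2: successors {w3}; ◇¬q there: w3:T. ✓
w3: successors {w1}; ◇¬q there: w1:F. ✗
— 2 worlds.
For ◇□q:
w0: successors {w0}; □q there: w0:T. ✓
w1: no successors, so ◇□q fails. ✗
w2: successors {w3}; □q there: w3:F. ✗
w3: successors {w1}; □q there: w1:T. ✓
— 2 worlds.

2 and 2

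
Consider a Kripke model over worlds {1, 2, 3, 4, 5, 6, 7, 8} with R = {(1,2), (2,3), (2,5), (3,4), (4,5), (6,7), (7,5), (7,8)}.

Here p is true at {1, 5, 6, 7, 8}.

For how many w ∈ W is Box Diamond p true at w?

1: successors {2}; Diamond p there: 2:T. ✓
2: successors {3, 5}; Diamond p there: 3:F, 5:F. ✗
3: successors {4}; Diamond p there: 4:T. ✓
4: successors {5}; Diamond p there: 5:F. ✗
5: no successors, so Box Diamond p holds vacuously. ✓
6: successors {7}; Diamond p there: 7:T. ✓
7: successors {5, 8}; Diamond p there: 5:F, 8:F. ✗
8: no successors, so Box Diamond p holds vacuously. ✓
Satisfying worlds: {1, 3, 5, 6, 8}.

5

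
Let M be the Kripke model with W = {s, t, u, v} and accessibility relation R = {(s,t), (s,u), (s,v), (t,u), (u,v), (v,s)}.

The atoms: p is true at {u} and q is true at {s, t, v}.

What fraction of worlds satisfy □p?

s: successors {t, u, v}; p there: t:F, u:T, v:F. ✗
t: successors {u}; p there: u:T. ✓
u: successors {v}; p there: v:F. ✗
v: successors {s}; p there: s:F. ✗
That's 1 of 4 worlds, so 1/4.

1/4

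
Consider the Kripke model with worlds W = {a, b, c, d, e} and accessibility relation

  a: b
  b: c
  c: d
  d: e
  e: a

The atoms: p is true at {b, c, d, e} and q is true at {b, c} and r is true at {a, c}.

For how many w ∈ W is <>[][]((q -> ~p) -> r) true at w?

a: successors {b}; [][]((q -> ~p) -> r) there: b:F. ✗
b: successors {c}; [][]((q -> ~p) -> r) there: c:F. ✗
c: successors {d}; [][]((q -> ~p) -> r) there: d:T. ✓
d: successors {e}; [][]((q -> ~p) -> r) there: e:T. ✓
e: successors {a}; [][]((q -> ~p) -> r) there: a:T. ✓
Satisfying worlds: {c, d, e}.

3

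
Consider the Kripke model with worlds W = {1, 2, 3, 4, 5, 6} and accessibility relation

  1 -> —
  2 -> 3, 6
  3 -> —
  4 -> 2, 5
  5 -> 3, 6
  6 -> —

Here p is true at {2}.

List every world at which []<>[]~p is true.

1: no successors, so []<>[]~p holds vacuously. ✓
2: successors {3, 6}; <>[]~p there: 3:F, 6:F. ✗
3: no successors, so []<>[]~p holds vacuously. ✓
4: successors {2, 5}; <>[]~p there: 2:T, 5:T. ✓
5: successors {3, 6}; <>[]~p there: 3:F, 6:F. ✗
6: no successors, so []<>[]~p holds vacuously. ✓

{1, 3, 4, 6}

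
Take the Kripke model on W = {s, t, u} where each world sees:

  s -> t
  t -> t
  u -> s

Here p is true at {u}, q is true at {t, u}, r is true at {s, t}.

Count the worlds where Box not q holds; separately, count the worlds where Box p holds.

For Box not q:
s: successors {t}; not q there: t:F. ✗
t: successors {t}; not q there: t:F. ✗
u: successors {s}; not q there: s:T. ✓
— 1 world.
For Box p:
s: successors {t}; p there: t:F. ✗
t: successors {t}; p there: t:F. ✗
u: successors {s}; p there: s:F. ✗
— 0 worlds.

1 and 0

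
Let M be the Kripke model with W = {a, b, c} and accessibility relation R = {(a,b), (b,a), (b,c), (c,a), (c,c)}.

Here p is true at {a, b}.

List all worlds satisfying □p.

a: successors {b}; p there: b:T. ✓
b: successors {a, c}; p there: a:T, c:F. ✗
c: successors {a, c}; p there: a:T, c:F. ✗

{a}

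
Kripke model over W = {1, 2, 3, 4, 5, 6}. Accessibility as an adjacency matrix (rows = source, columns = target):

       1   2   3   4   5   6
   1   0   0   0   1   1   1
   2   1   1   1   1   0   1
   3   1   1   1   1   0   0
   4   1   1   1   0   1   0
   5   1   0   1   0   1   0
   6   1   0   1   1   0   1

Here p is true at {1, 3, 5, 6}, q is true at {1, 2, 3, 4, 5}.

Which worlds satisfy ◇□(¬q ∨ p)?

{1, 4, 5}

1: successors {4, 5, 6}; □(¬q ∨ p) there: 4:F, 5:T, 6:F. ✓
2: successors {1, 2, 3, 4, 6}; □(¬q ∨ p) there: 1:F, 2:F, 3:F, 4:F, 6:F. ✗
3: successors {1, 2, 3, 4}; □(¬q ∨ p) there: 1:F, 2:F, 3:F, 4:F. ✗
4: successors {1, 2, 3, 5}; □(¬q ∨ p) there: 1:F, 2:F, 3:F, 5:T. ✓
5: successors {1, 3, 5}; □(¬q ∨ p) there: 1:F, 3:F, 5:T. ✓
6: successors {1, 3, 4, 6}; □(¬q ∨ p) there: 1:F, 3:F, 4:F, 6:F. ✗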